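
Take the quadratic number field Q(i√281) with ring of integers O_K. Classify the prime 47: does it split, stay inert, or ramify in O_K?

47 splits in O_K

Since -281 ≢ 1 mod 4, the ring of integers is ℤ[√-281] with discriminant 4·(-281) = -1124.
Since gcd(47, -1124) = 1 the prime 47 does not ramify.
Compute (-281/47) via Euler: 1^((47-1)/2) mod 47 = 1, so (-281/47) = 1.
(-281/47) = 1, so 47 splits.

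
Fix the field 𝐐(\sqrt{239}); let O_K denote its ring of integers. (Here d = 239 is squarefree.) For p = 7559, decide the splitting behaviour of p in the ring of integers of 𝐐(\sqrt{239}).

d = 239 ≡ 3 (mod 4), so O_K = ℤ[√239] and disc(K) = 4d = 956.
Since gcd(7559, 956) = 1 the prime 7559 does not ramify.
(239/7559) = 239^3779 mod 7559 = 7558, giving Legendre symbol -1.
(239/7559) = -1, so 7559 is inert.

inert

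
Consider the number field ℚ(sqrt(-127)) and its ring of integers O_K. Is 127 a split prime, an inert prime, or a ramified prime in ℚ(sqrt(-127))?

ramified — (127) = 𝔭²

Since -127 ≡ 1 mod 4, the ring of integers is ℤ[(1+√-127)/2] with discriminant -127.
disc(K) = -127 = 127·(-1), so p = 127 is ramified.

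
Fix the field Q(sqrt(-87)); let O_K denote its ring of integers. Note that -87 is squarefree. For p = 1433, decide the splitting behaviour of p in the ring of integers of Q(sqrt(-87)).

-87 mod 4 = 1, hence disc K = -87 and O_K = ℤ[(1+√-87)/2].
1433 ∤ -87, so 1433 is unramified.
Euler's criterion: (-87)^716 mod 1433 = 1. Thus (-87|1433) = 1.
(-87/1433) = 1, so 1433 splits.

split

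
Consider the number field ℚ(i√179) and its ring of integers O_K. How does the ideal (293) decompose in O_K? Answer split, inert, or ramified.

d = -179 ≡ 1 (mod 4), so O_K = ℤ[(1+√-179)/2] and disc(K) = d = -179.
disc(K) = -179 is not divisible by 293; 293 is unramified.
(-179/293) = 114^146 mod 293 = 292, giving Legendre symbol -1.
d is a non-residue mod p, hence 293 remains inert in O_K.

remains prime (inert)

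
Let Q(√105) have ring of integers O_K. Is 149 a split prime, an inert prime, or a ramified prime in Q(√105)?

Since 105 ≡ 1 mod 4, the ring of integers is ℤ[(1+√105)/2] with discriminant 105.
disc(K) = 105 is not divisible by 149; 149 is unramified.
Compute (105/149) via Euler: 105^((149-1)/2) mod 149 = 148, so (105/149) = -1.
Legendre symbol -1 ⇒ 149 is inert.

inert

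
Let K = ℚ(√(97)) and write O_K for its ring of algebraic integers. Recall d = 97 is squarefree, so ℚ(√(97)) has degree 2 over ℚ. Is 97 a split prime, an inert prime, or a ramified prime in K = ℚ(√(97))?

p ramifies

97 mod 4 = 1, hence disc K = 97 and O_K = ℤ[(1+√97)/2].
97 divides disc(K) = 97, so 97 ramifies.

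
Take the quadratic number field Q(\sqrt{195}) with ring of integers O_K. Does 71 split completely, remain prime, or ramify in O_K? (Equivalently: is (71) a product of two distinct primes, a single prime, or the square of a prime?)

inert — (71) stays prime in O_K

195 mod 4 = 3, hence disc K = 4·195 = 780 and O_K = ℤ[√195].
71 ∤ 780, so 71 is unramified.
Legendre symbol by Euler's criterion: (195/71) ≡ 195^35 ≡ 70 (mod 71), i.e. (195/71) = -1.
Legendre symbol -1 ⇒ 71 is inert.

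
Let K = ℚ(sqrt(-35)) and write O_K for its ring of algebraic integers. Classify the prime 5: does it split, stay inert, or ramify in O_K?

-35 mod 4 = 1, hence disc K = -35 and O_K = ℤ[(1+√-35)/2].
Ramification test: 5 | -35. The prime 5 ramifies in K.

ramified — (5) = 𝔭²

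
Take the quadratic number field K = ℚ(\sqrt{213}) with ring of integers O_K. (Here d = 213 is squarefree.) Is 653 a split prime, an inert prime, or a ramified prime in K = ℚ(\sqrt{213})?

split — (653) = 𝔭₁𝔭₂ with 𝔭₁ ≠ 𝔭₂

213 mod 4 = 1, hence disc K = 213 and O_K = ℤ[(1+√213)/2].
disc(K) = 213 is not divisible by 653; 653 is unramified.
Compute (213/653) via Euler: 213^((653-1)/2) mod 653 = 1, so (213/653) = 1.
d is a quadratic residue mod p, hence 653 splits in O_K.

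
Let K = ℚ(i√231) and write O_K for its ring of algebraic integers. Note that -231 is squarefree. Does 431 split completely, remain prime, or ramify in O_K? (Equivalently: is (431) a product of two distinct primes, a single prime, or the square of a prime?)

split — (431) = 𝔭₁𝔭₂ with 𝔭₁ ≠ 𝔭₂

d = -231 ≡ 1 (mod 4), so O_K = ℤ[(1+√-231)/2] and disc(K) = d = -231.
431 ∤ -231, so 431 is unramified.
(-231/431) = 200^215 mod 431 = 1, giving Legendre symbol 1.
(-231/431) = 1, so 431 splits.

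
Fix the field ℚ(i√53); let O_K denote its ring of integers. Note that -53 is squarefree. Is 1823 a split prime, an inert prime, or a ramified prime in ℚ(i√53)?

split — (1823) = 𝔭₁𝔭₂ with 𝔭₁ ≠ 𝔭₂

-53 mod 4 = 3, hence disc K = 4·(-53) = -212 and O_K = ℤ[√-53].
1823 ∤ -212, so 1823 is unramified.
(-53/1823) = 1770^911 mod 1823 = 1, giving Legendre symbol 1.
Legendre symbol 1 ⇒ 1823 is split.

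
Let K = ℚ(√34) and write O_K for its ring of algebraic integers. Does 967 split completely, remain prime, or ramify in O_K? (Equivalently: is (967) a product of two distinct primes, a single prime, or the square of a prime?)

967 splits in O_K

Since 34 ≢ 1 mod 4, the ring of integers is ℤ[√34] with discriminant 4·34 = 136.
disc(K) = 136 is not divisible by 967; 967 is unramified.
(34/967) = 34^483 mod 967 = 1, giving Legendre symbol 1.
Legendre symbol 1 ⇒ 967 is split.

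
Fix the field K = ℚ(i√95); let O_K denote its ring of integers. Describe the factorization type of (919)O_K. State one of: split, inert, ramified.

split — (919) = 𝔭₁𝔭₂ with 𝔭₁ ≠ 𝔭₂

d = -95 ≡ 1 (mod 4), so O_K = ℤ[(1+√-95)/2] and disc(K) = d = -95.
disc(K) = -95 is not divisible by 919; 919 is unramified.
Legendre symbol by Euler's criterion: (-95/919) ≡ (-95)^459 ≡ 1 (mod 919), i.e. (-95/919) = 1.
Legendre symbol 1 ⇒ 919 is split.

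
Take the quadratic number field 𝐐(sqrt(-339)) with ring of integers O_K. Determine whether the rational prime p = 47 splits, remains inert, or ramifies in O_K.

split — (47) = 𝔭₁𝔭₂ with 𝔭₁ ≠ 𝔭₂

d = -339 ≡ 1 (mod 4), so O_K = ℤ[(1+√-339)/2] and disc(K) = d = -339.
Since gcd(47, -339) = 1 the prime 47 does not ramify.
(-339/47) = 37^23 mod 47 = 1, giving Legendre symbol 1.
Legendre symbol 1 ⇒ 47 is split.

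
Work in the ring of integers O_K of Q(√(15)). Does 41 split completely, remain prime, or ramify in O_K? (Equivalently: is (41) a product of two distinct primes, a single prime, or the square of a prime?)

inert — (41) stays prime in O_K

15 mod 4 = 3, hence disc K = 4·15 = 60 and O_K = ℤ[√15].
disc(K) = 60 is not divisible by 41; 41 is unramified.
Compute (15/41) via Euler: 15^((41-1)/2) mod 41 = 40, so (15/41) = -1.
d is a non-residue mod p, hence 41 remains inert in O_K.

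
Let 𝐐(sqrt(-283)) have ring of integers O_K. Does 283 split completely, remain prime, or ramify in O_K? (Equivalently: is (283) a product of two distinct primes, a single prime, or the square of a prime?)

-283 mod 4 = 1, hence disc K = -283 and O_K = ℤ[(1+√-283)/2].
Ramification test: 283 | -283. The prime 283 ramifies in K.

283 is ramified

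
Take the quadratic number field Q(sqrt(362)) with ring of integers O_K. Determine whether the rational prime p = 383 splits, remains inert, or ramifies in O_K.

inert — (383) stays prime in O_K

d = 362 ≡ 2 (mod 4), so O_K = ℤ[√362] and disc(K) = 4d = 1448.
383 ∤ 1448, so 383 is unramified.
Compute (362/383) via Euler: 362^((383-1)/2) mod 383 = 382, so (362/383) = -1.
d is a non-residue mod p, hence 383 remains inert in O_K.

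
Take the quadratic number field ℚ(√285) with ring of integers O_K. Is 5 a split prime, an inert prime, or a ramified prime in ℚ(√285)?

Since 285 ≡ 1 mod 4, the ring of integers is ℤ[(1+√285)/2] with discriminant 285.
5 divides disc(K) = 285, so 5 ramifies.

ramified — (5) = 𝔭²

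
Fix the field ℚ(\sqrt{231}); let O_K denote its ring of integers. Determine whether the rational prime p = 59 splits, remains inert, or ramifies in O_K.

231 mod 4 = 3, hence disc K = 4·231 = 924 and O_K = ℤ[√231].
disc(K) = 924 is not divisible by 59; 59 is unramified.
(231/59) = 54^29 mod 59 = 58, giving Legendre symbol -1.
d is a non-residue mod p, hence 59 remains inert in O_K.

59 remains inert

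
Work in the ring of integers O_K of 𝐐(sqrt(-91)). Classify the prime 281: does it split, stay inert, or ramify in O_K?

-91 mod 4 = 1, hence disc K = -91 and O_K = ℤ[(1+√-91)/2].
281 ∤ -91, so 281 is unramified.
Euler's criterion: (-91)^140 mod 281 = 280. Thus (-91|281) = -1.
Legendre symbol -1 ⇒ 281 is inert.

remains prime (inert)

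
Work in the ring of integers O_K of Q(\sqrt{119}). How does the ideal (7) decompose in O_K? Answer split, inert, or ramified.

ramified — (7) = 𝔭²

Since 119 ≢ 1 mod 4, the ring of integers is ℤ[√119] with discriminant 4·119 = 476.
disc(K) = 476 = 7·68, so p = 7 is ramified.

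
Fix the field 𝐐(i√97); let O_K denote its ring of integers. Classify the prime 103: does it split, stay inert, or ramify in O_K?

inert

d = -97 ≡ 3 (mod 4), so O_K = ℤ[√-97] and disc(K) = 4d = -388.
disc(K) = -388 is not divisible by 103; 103 is unramified.
Legendre symbol by Euler's criterion: (-97/103) ≡ (-97)^51 ≡ 102 (mod 103), i.e. (-97/103) = -1.
d is a non-residue mod p, hence 103 remains inert in O_K.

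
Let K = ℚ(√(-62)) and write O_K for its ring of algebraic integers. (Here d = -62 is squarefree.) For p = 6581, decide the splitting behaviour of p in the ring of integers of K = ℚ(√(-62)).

inert — (6581) stays prime in O_K

-62 mod 4 = 2, hence disc K = 4·(-62) = -248 and O_K = ℤ[√-62].
Since gcd(6581, -248) = 1 the prime 6581 does not ramify.
Compute (-62/6581) via Euler: 6519^((6581-1)/2) mod 6581 = 6580, so (-62/6581) = -1.
(-62/6581) = -1, so 6581 is inert.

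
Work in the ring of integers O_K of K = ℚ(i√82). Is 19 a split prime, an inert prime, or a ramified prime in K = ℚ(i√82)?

d = -82 ≡ 2 (mod 4), so O_K = ℤ[√-82] and disc(K) = 4d = -328.
19 ∤ -328, so 19 is unramified.
Compute (-82/19) via Euler: 13^((19-1)/2) mod 19 = 18, so (-82/19) = -1.
Legendre symbol -1 ⇒ 19 is inert.

inert — (19) stays prime in O_K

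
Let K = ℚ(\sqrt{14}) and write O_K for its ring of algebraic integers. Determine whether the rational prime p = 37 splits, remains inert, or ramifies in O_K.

remains prime (inert)

Since 14 ≢ 1 mod 4, the ring of integers is ℤ[√14] with discriminant 4·14 = 56.
37 ∤ 56, so 37 is unramified.
Euler's criterion: 14^18 mod 37 = 36. Thus (14|37) = -1.
d is a non-residue mod p, hence 37 remains inert in O_K.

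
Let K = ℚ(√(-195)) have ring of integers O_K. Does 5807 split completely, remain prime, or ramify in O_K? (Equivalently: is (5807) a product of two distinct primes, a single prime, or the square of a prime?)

Since -195 ≡ 1 mod 4, the ring of integers is ℤ[(1+√-195)/2] with discriminant -195.
5807 ∤ -195, so 5807 is unramified.
Legendre symbol by Euler's criterion: (-195/5807) ≡ (-195)^2903 ≡ 1 (mod 5807), i.e. (-195/5807) = 1.
(-195/5807) = 1, so 5807 splits.

split — (5807) = 𝔭₁𝔭₂ with 𝔭₁ ≠ 𝔭₂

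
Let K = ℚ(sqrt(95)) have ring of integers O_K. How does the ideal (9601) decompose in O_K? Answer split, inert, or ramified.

split

Since 95 ≢ 1 mod 4, the ring of integers is ℤ[√95] with discriminant 4·95 = 380.
9601 ∤ 380, so 9601 is unramified.
(95/9601) = 95^4800 mod 9601 = 1, giving Legendre symbol 1.
d is a quadratic residue mod p, hence 9601 splits in O_K.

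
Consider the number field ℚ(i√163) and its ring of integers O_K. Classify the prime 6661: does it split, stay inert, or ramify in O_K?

inert

d = -163 ≡ 1 (mod 4), so O_K = ℤ[(1+√-163)/2] and disc(K) = d = -163.
Since gcd(6661, -163) = 1 the prime 6661 does not ramify.
(-163/6661) = 6498^3330 mod 6661 = 6660, giving Legendre symbol -1.
(-163/6661) = -1, so 6661 is inert.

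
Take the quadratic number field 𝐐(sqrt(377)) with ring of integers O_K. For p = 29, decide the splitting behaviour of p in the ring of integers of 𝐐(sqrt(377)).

d = 377 ≡ 1 (mod 4), so O_K = ℤ[(1+√377)/2] and disc(K) = d = 377.
29 divides disc(K) = 377, so 29 ramifies.

p ramifies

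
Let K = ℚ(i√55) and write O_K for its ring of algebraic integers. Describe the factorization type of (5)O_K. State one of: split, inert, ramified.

-55 mod 4 = 1, hence disc K = -55 and O_K = ℤ[(1+√-55)/2].
5 divides disc(K) = -55, so 5 ramifies.

p ramifies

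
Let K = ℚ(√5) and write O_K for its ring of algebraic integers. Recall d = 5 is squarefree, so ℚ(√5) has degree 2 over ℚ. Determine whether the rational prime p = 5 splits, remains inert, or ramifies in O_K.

d = 5 ≡ 1 (mod 4), so O_K = ℤ[(1+√5)/2] and disc(K) = d = 5.
disc(K) = 5 = 5·1, so p = 5 is ramified.

5 is ramified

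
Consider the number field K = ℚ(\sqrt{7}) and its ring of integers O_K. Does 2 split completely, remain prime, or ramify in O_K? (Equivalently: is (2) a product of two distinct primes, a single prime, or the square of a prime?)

d = 7 ≡ 3 (mod 4), so O_K = ℤ[√7] and disc(K) = 4d = 28.
Ramification test: 2 | 28. The prime 2 ramifies in K.

p ramifies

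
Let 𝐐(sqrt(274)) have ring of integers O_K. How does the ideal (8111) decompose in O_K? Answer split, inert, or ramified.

d = 274 ≡ 2 (mod 4), so O_K = ℤ[√274] and disc(K) = 4d = 1096.
8111 ∤ 1096, so 8111 is unramified.
(274/8111) = 274^4055 mod 8111 = 1, giving Legendre symbol 1.
(274/8111) = 1, so 8111 splits.

p splits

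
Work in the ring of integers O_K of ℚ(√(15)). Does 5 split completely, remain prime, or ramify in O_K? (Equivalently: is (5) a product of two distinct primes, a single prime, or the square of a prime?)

ramified

15 mod 4 = 3, hence disc K = 4·15 = 60 and O_K = ℤ[√15].
Ramification test: 5 | 60. The prime 5 ramifies in K.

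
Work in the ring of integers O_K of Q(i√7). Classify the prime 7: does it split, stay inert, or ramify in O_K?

Since -7 ≡ 1 mod 4, the ring of integers is ℤ[(1+√-7)/2] with discriminant -7.
Ramification test: 7 | -7. The prime 7 ramifies in K.

ramifies in O_K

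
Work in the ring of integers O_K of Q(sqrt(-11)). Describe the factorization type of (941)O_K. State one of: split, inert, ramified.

d = -11 ≡ 1 (mod 4), so O_K = ℤ[(1+√-11)/2] and disc(K) = d = -11.
941 ∤ -11, so 941 is unramified.
Legendre symbol by Euler's criterion: (-11/941) ≡ (-11)^470 ≡ 940 (mod 941), i.e. (-11/941) = -1.
Legendre symbol -1 ⇒ 941 is inert.

remains prime (inert)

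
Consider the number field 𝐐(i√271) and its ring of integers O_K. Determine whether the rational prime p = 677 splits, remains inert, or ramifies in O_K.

p is inert

Since -271 ≡ 1 mod 4, the ring of integers is ℤ[(1+√-271)/2] with discriminant -271.
Since gcd(677, -271) = 1 the prime 677 does not ramify.
Euler's criterion: (-271)^338 mod 677 = 676. Thus (-271|677) = -1.
(-271/677) = -1, so 677 is inert.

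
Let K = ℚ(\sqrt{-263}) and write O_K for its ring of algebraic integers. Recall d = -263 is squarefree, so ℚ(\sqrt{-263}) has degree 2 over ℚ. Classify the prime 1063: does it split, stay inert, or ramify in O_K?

splits completely

d = -263 ≡ 1 (mod 4), so O_K = ℤ[(1+√-263)/2] and disc(K) = d = -263.
Since gcd(1063, -263) = 1 the prime 1063 does not ramify.
(-263/1063) = 800^531 mod 1063 = 1, giving Legendre symbol 1.
Legendre symbol 1 ⇒ 1063 is split.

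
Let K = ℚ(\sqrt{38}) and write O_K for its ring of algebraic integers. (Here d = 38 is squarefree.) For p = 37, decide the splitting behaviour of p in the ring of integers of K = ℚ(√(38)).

37 splits in O_K

38 mod 4 = 2, hence disc K = 4·38 = 152 and O_K = ℤ[√38].
disc(K) = 152 is not divisible by 37; 37 is unramified.
(38/37) = 1^18 mod 37 = 1, giving Legendre symbol 1.
(38/37) = 1, so 37 splits.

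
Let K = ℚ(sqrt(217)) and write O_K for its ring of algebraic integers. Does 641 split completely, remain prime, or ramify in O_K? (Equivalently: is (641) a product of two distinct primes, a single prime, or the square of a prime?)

641 remains inert

217 mod 4 = 1, hence disc K = 217 and O_K = ℤ[(1+√217)/2].
disc(K) = 217 is not divisible by 641; 641 is unramified.
Euler's criterion: 217^320 mod 641 = 640. Thus (217|641) = -1.
d is a non-residue mod p, hence 641 remains inert in O_K.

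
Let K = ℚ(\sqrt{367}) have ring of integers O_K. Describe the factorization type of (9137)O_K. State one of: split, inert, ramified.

p splits

Since 367 ≢ 1 mod 4, the ring of integers is ℤ[√367] with discriminant 4·367 = 1468.
disc(K) = 1468 is not divisible by 9137; 9137 is unramified.
(367/9137) = 367^4568 mod 9137 = 1, giving Legendre symbol 1.
Legendre symbol 1 ⇒ 9137 is split.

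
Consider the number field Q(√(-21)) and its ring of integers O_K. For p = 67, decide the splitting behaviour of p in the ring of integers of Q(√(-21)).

Since -21 ≢ 1 mod 4, the ring of integers is ℤ[√-21] with discriminant 4·(-21) = -84.
disc(K) = -84 is not divisible by 67; 67 is unramified.
Compute (-21/67) via Euler: 46^((67-1)/2) mod 67 = 66, so (-21/67) = -1.
d is a non-residue mod p, hence 67 remains inert in O_K.

67 remains inert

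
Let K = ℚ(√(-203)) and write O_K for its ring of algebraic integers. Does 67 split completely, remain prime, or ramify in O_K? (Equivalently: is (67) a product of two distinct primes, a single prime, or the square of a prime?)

d = -203 ≡ 1 (mod 4), so O_K = ℤ[(1+√-203)/2] and disc(K) = d = -203.
disc(K) = -203 is not divisible by 67; 67 is unramified.
Compute (-203/67) via Euler: 65^((67-1)/2) mod 67 = 1, so (-203/67) = 1.
d is a quadratic residue mod p, hence 67 splits in O_K.

p splits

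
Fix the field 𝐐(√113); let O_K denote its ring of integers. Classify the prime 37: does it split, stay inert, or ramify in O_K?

Since 113 ≡ 1 mod 4, the ring of integers is ℤ[(1+√113)/2] with discriminant 113.
Since gcd(37, 113) = 1 the prime 37 does not ramify.
(113/37) = 2^18 mod 37 = 36, giving Legendre symbol -1.
Legendre symbol -1 ⇒ 37 is inert.

inert — (37) stays prime in O_K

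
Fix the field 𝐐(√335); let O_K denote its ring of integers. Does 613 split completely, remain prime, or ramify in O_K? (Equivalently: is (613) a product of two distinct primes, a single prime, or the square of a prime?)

d = 335 ≡ 3 (mod 4), so O_K = ℤ[√335] and disc(K) = 4d = 1340.
disc(K) = 1340 is not divisible by 613; 613 is unramified.
(335/613) = 335^306 mod 613 = 612, giving Legendre symbol -1.
Legendre symbol -1 ⇒ 613 is inert.

inert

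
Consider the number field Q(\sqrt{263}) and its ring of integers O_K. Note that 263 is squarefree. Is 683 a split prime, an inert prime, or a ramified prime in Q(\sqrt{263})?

d = 263 ≡ 3 (mod 4), so O_K = ℤ[√263] and disc(K) = 4d = 1052.
disc(K) = 1052 is not divisible by 683; 683 is unramified.
Euler's criterion: 263^341 mod 683 = 682. Thus (263|683) = -1.
(263/683) = -1, so 683 is inert.

inert — (683) stays prime in O_K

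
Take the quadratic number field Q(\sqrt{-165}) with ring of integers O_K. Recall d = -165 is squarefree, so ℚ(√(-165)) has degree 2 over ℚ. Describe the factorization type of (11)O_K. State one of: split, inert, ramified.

ramified — (11) = 𝔭²

d = -165 ≡ 3 (mod 4), so O_K = ℤ[√-165] and disc(K) = 4d = -660.
disc(K) = -660 = 11·(-60), so p = 11 is ramified.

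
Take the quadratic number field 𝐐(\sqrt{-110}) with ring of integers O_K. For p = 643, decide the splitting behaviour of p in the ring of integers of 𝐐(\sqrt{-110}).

d = -110 ≡ 2 (mod 4), so O_K = ℤ[√-110] and disc(K) = 4d = -440.
Since gcd(643, -440) = 1 the prime 643 does not ramify.
Compute (-110/643) via Euler: 533^((643-1)/2) mod 643 = 1, so (-110/643) = 1.
d is a quadratic residue mod p, hence 643 splits in O_K.

split — (643) = 𝔭₁𝔭₂ with 𝔭₁ ≠ 𝔭₂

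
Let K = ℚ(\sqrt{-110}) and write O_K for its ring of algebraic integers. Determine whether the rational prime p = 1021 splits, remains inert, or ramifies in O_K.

1021 remains inert

d = -110 ≡ 2 (mod 4), so O_K = ℤ[√-110] and disc(K) = 4d = -440.
disc(K) = -440 is not divisible by 1021; 1021 is unramified.
Compute (-110/1021) via Euler: 911^((1021-1)/2) mod 1021 = 1020, so (-110/1021) = -1.
d is a non-residue mod p, hence 1021 remains inert in O_K.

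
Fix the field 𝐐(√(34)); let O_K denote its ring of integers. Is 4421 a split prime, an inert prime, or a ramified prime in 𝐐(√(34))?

inert — (4421) stays prime in O_K

d = 34 ≡ 2 (mod 4), so O_K = ℤ[√34] and disc(K) = 4d = 136.
disc(K) = 136 is not divisible by 4421; 4421 is unramified.
Euler's criterion: 34^2210 mod 4421 = 4420. Thus (34|4421) = -1.
d is a non-residue mod p, hence 4421 remains inert in O_K.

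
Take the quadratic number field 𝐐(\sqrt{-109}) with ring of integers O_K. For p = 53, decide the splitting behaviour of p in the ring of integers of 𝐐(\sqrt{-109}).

Since -109 ≢ 1 mod 4, the ring of integers is ℤ[√-109] with discriminant 4·(-109) = -436.
Since gcd(53, -436) = 1 the prime 53 does not ramify.
Compute (-109/53) via Euler: 50^((53-1)/2) mod 53 = 52, so (-109/53) = -1.
d is a non-residue mod p, hence 53 remains inert in O_K.

inert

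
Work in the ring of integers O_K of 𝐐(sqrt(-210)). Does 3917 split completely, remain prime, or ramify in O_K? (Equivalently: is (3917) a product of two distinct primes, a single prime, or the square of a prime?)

3917 remains inert

Since -210 ≢ 1 mod 4, the ring of integers is ℤ[√-210] with discriminant 4·(-210) = -840.
3917 ∤ -840, so 3917 is unramified.
Euler's criterion: (-210)^1958 mod 3917 = 3916. Thus (-210|3917) = -1.
Legendre symbol -1 ⇒ 3917 is inert.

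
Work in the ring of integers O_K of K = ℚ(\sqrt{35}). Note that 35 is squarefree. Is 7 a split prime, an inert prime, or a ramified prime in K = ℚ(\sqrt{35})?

d = 35 ≡ 3 (mod 4), so O_K = ℤ[√35] and disc(K) = 4d = 140.
Ramification test: 7 | 140. The prime 7 ramifies in K.

ramified — (7) = 𝔭²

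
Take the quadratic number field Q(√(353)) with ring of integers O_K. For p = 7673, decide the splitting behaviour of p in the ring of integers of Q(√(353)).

split

d = 353 ≡ 1 (mod 4), so O_K = ℤ[(1+√353)/2] and disc(K) = d = 353.
Since gcd(7673, 353) = 1 the prime 7673 does not ramify.
Euler's criterion: 353^3836 mod 7673 = 1. Thus (353|7673) = 1.
(353/7673) = 1, so 7673 splits.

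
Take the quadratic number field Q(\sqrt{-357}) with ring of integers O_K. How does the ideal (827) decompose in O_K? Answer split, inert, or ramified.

inert

Since -357 ≢ 1 mod 4, the ring of integers is ℤ[√-357] with discriminant 4·(-357) = -1428.
disc(K) = -1428 is not divisible by 827; 827 is unramified.
Legendre symbol by Euler's criterion: (-357/827) ≡ (-357)^413 ≡ 826 (mod 827), i.e. (-357/827) = -1.
d is a non-residue mod p, hence 827 remains inert in O_K.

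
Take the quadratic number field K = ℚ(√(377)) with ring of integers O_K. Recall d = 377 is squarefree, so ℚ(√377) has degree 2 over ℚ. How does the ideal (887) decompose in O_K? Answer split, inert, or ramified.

d = 377 ≡ 1 (mod 4), so O_K = ℤ[(1+√377)/2] and disc(K) = d = 377.
887 ∤ 377, so 887 is unramified.
Compute (377/887) via Euler: 377^((887-1)/2) mod 887 = 886, so (377/887) = -1.
(377/887) = -1, so 887 is inert.

inert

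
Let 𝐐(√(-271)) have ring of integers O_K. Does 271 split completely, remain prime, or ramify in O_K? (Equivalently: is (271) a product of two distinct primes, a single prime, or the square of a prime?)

ramifies in O_K

d = -271 ≡ 1 (mod 4), so O_K = ℤ[(1+√-271)/2] and disc(K) = d = -271.
Ramification test: 271 | -271. The prime 271 ramifies in K.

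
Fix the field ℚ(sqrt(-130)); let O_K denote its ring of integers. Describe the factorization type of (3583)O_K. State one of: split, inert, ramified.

inert — (3583) stays prime in O_K

-130 mod 4 = 2, hence disc K = 4·(-130) = -520 and O_K = ℤ[√-130].
disc(K) = -520 is not divisible by 3583; 3583 is unramified.
Legendre symbol by Euler's criterion: (-130/3583) ≡ (-130)^1791 ≡ 3582 (mod 3583), i.e. (-130/3583) = -1.
Legendre symbol -1 ⇒ 3583 is inert.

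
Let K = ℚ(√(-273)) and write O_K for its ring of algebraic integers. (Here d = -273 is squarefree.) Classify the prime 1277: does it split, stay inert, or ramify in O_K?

splits completely

Since -273 ≢ 1 mod 4, the ring of integers is ℤ[√-273] with discriminant 4·(-273) = -1092.
Since gcd(1277, -1092) = 1 the prime 1277 does not ramify.
(-273/1277) = 1004^638 mod 1277 = 1, giving Legendre symbol 1.
Legendre symbol 1 ⇒ 1277 is split.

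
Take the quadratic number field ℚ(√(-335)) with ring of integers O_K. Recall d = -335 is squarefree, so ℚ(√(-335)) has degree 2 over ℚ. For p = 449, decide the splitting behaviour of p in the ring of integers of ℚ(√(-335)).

-335 mod 4 = 1, hence disc K = -335 and O_K = ℤ[(1+√-335)/2].
449 ∤ -335, so 449 is unramified.
(-335/449) = 114^224 mod 449 = 1, giving Legendre symbol 1.
(-335/449) = 1, so 449 splits.

p splits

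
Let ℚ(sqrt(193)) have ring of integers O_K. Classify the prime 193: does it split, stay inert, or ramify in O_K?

Since 193 ≡ 1 mod 4, the ring of integers is ℤ[(1+√193)/2] with discriminant 193.
193 divides disc(K) = 193, so 193 ramifies.

ramified — (193) = 𝔭²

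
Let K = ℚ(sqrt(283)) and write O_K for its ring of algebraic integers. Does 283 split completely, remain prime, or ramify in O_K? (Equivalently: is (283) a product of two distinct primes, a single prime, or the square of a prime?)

ramified — (283) = 𝔭²

283 mod 4 = 3, hence disc K = 4·283 = 1132 and O_K = ℤ[√283].
283 divides disc(K) = 1132, so 283 ramifies.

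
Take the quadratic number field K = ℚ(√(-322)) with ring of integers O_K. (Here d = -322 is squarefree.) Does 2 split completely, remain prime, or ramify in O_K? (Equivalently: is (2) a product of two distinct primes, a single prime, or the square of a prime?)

p ramifies

-322 mod 4 = 2, hence disc K = 4·(-322) = -1288 and O_K = ℤ[√-322].
2 divides disc(K) = -1288, so 2 ramifies.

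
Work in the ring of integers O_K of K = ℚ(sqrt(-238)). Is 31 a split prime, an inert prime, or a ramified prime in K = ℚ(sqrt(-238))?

p splits

-238 mod 4 = 2, hence disc K = 4·(-238) = -952 and O_K = ℤ[√-238].
31 ∤ -952, so 31 is unramified.
Legendre symbol by Euler's criterion: (-238/31) ≡ (-238)^15 ≡ 1 (mod 31), i.e. (-238/31) = 1.
d is a quadratic residue mod p, hence 31 splits in O_K.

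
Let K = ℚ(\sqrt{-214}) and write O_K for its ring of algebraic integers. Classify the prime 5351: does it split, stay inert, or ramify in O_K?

splits completely

d = -214 ≡ 2 (mod 4), so O_K = ℤ[√-214] and disc(K) = 4d = -856.
disc(K) = -856 is not divisible by 5351; 5351 is unramified.
Legendre symbol by Euler's criterion: (-214/5351) ≡ (-214)^2675 ≡ 1 (mod 5351), i.e. (-214/5351) = 1.
(-214/5351) = 1, so 5351 splits.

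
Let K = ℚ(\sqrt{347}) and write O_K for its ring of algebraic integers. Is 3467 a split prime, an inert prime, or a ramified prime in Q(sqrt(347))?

splits completely

Since 347 ≢ 1 mod 4, the ring of integers is ℤ[√347] with discriminant 4·347 = 1388.
3467 ∤ 1388, so 3467 is unramified.
Legendre symbol by Euler's criterion: (347/3467) ≡ 347^1733 ≡ 1 (mod 3467), i.e. (347/3467) = 1.
Legendre symbol 1 ⇒ 3467 is split.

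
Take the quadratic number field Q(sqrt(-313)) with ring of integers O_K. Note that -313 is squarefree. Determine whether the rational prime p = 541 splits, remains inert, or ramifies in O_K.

d = -313 ≡ 3 (mod 4), so O_K = ℤ[√-313] and disc(K) = 4d = -1252.
Since gcd(541, -1252) = 1 the prime 541 does not ramify.
Legendre symbol by Euler's criterion: (-313/541) ≡ (-313)^270 ≡ 1 (mod 541), i.e. (-313/541) = 1.
d is a quadratic residue mod p, hence 541 splits in O_K.

p splits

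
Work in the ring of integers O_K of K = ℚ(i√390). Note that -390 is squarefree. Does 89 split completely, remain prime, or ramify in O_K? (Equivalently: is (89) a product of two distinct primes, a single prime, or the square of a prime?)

-390 mod 4 = 2, hence disc K = 4·(-390) = -1560 and O_K = ℤ[√-390].
89 ∤ -1560, so 89 is unramified.
Euler's criterion: (-390)^44 mod 89 = 1. Thus (-390|89) = 1.
d is a quadratic residue mod p, hence 89 splits in O_K.

89 splits in O_K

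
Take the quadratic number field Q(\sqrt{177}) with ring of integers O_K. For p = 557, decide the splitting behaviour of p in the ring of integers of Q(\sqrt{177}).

remains prime (inert)

Since 177 ≡ 1 mod 4, the ring of integers is ℤ[(1+√177)/2] with discriminant 177.
Since gcd(557, 177) = 1 the prime 557 does not ramify.
Euler's criterion: 177^278 mod 557 = 556. Thus (177|557) = -1.
(177/557) = -1, so 557 is inert.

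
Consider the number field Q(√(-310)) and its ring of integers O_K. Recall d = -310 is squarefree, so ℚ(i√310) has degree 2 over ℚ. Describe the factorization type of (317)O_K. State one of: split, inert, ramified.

317 splits in O_K

-310 mod 4 = 2, hence disc K = 4·(-310) = -1240 and O_K = ℤ[√-310].
317 ∤ -1240, so 317 is unramified.
Compute (-310/317) via Euler: 7^((317-1)/2) mod 317 = 1, so (-310/317) = 1.
Legendre symbol 1 ⇒ 317 is split.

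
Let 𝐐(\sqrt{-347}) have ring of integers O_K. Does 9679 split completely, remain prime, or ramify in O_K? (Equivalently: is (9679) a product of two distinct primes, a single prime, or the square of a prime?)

p splits

-347 mod 4 = 1, hence disc K = -347 and O_K = ℤ[(1+√-347)/2].
disc(K) = -347 is not divisible by 9679; 9679 is unramified.
Euler's criterion: (-347)^4839 mod 9679 = 1. Thus (-347|9679) = 1.
(-347/9679) = 1, so 9679 splits.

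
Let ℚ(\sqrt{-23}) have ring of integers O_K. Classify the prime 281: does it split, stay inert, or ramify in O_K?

d = -23 ≡ 1 (mod 4), so O_K = ℤ[(1+√-23)/2] and disc(K) = d = -23.
281 ∤ -23, so 281 is unramified.
Euler's criterion: (-23)^140 mod 281 = 280. Thus (-23|281) = -1.
d is a non-residue mod p, hence 281 remains inert in O_K.

p is inert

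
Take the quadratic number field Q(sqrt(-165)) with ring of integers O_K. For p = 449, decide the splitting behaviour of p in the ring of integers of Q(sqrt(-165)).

inert — (449) stays prime in O_K

-165 mod 4 = 3, hence disc K = 4·(-165) = -660 and O_K = ℤ[√-165].
449 ∤ -660, so 449 is unramified.
Compute (-165/449) via Euler: 284^((449-1)/2) mod 449 = 448, so (-165/449) = -1.
(-165/449) = -1, so 449 is inert.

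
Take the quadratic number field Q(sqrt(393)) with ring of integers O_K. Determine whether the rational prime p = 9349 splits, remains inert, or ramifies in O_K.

Since 393 ≡ 1 mod 4, the ring of integers is ℤ[(1+√393)/2] with discriminant 393.
disc(K) = 393 is not divisible by 9349; 9349 is unramified.
(393/9349) = 393^4674 mod 9349 = 1, giving Legendre symbol 1.
(393/9349) = 1, so 9349 splits.

9349 splits in O_K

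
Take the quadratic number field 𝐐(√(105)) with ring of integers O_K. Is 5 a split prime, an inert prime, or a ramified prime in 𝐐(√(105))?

d = 105 ≡ 1 (mod 4), so O_K = ℤ[(1+√105)/2] and disc(K) = d = 105.
disc(K) = 105 = 5·21, so p = 5 is ramified.

ramifies in O_K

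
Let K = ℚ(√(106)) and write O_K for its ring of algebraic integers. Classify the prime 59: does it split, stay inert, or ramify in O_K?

Since 106 ≢ 1 mod 4, the ring of integers is ℤ[√106] with discriminant 4·106 = 424.
59 ∤ 424, so 59 is unramified.
(106/59) = 47^29 mod 59 = 58, giving Legendre symbol -1.
Legendre symbol -1 ⇒ 59 is inert.

inert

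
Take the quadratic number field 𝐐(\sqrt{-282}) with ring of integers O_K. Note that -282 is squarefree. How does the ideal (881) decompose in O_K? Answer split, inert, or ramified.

split

-282 mod 4 = 2, hence disc K = 4·(-282) = -1128 and O_K = ℤ[√-282].
881 ∤ -1128, so 881 is unramified.
(-282/881) = 599^440 mod 881 = 1, giving Legendre symbol 1.
(-282/881) = 1, so 881 splits.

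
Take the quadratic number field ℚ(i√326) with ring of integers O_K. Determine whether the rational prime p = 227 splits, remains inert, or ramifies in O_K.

p is inert

d = -326 ≡ 2 (mod 4), so O_K = ℤ[√-326] and disc(K) = 4d = -1304.
disc(K) = -1304 is not divisible by 227; 227 is unramified.
Compute (-326/227) via Euler: 128^((227-1)/2) mod 227 = 226, so (-326/227) = -1.
Legendre symbol -1 ⇒ 227 is inert.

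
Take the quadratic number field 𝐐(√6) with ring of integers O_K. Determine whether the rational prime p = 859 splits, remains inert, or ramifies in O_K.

6 mod 4 = 2, hence disc K = 4·6 = 24 and O_K = ℤ[√6].
disc(K) = 24 is not divisible by 859; 859 is unramified.
(6/859) = 6^429 mod 859 = 1, giving Legendre symbol 1.
d is a quadratic residue mod p, hence 859 splits in O_K.

split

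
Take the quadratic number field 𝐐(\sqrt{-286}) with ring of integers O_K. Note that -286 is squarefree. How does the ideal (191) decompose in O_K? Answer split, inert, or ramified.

p splits

-286 mod 4 = 2, hence disc K = 4·(-286) = -1144 and O_K = ℤ[√-286].
disc(K) = -1144 is not divisible by 191; 191 is unramified.
Legendre symbol by Euler's criterion: (-286/191) ≡ (-286)^95 ≡ 1 (mod 191), i.e. (-286/191) = 1.
Legendre symbol 1 ⇒ 191 is split.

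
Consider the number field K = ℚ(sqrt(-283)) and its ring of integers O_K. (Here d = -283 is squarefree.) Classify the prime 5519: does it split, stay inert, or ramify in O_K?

remains prime (inert)

Since -283 ≡ 1 mod 4, the ring of integers is ℤ[(1+√-283)/2] with discriminant -283.
5519 ∤ -283, so 5519 is unramified.
(-283/5519) = 5236^2759 mod 5519 = 5518, giving Legendre symbol -1.
d is a non-residue mod p, hence 5519 remains inert in O_K.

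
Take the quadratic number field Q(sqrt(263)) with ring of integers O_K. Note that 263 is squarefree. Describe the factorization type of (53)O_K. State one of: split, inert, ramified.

inert — (53) stays prime in O_K

Since 263 ≢ 1 mod 4, the ring of integers is ℤ[√263] with discriminant 4·263 = 1052.
disc(K) = 1052 is not divisible by 53; 53 is unramified.
(263/53) = 51^26 mod 53 = 52, giving Legendre symbol -1.
d is a non-residue mod p, hence 53 remains inert in O_K.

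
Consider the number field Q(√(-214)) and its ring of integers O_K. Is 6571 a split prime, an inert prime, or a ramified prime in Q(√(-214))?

inert

Since -214 ≢ 1 mod 4, the ring of integers is ℤ[√-214] with discriminant 4·(-214) = -856.
Since gcd(6571, -856) = 1 the prime 6571 does not ramify.
Compute (-214/6571) via Euler: 6357^((6571-1)/2) mod 6571 = 6570, so (-214/6571) = -1.
d is a non-residue mod p, hence 6571 remains inert in O_K.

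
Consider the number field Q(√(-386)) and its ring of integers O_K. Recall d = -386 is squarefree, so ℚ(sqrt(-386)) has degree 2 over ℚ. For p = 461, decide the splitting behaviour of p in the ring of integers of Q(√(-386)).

p is inert

-386 mod 4 = 2, hence disc K = 4·(-386) = -1544 and O_K = ℤ[√-386].
Since gcd(461, -1544) = 1 the prime 461 does not ramify.
Compute (-386/461) via Euler: 75^((461-1)/2) mod 461 = 460, so (-386/461) = -1.
Legendre symbol -1 ⇒ 461 is inert.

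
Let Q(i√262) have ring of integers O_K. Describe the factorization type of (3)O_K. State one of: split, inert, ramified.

p is inert

-262 mod 4 = 2, hence disc K = 4·(-262) = -1048 and O_K = ℤ[√-262].
disc(K) = -1048 is not divisible by 3; 3 is unramified.
Legendre symbol by Euler's criterion: (-262/3) ≡ (-262)^1 ≡ 2 (mod 3), i.e. (-262/3) = -1.
(-262/3) = -1, so 3 is inert.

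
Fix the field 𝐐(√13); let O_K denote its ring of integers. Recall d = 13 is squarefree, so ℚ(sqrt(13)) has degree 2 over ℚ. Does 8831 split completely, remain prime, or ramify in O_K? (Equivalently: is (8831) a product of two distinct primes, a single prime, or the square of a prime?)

13 mod 4 = 1, hence disc K = 13 and O_K = ℤ[(1+√13)/2].
disc(K) = 13 is not divisible by 8831; 8831 is unramified.
Compute (13/8831) via Euler: 13^((8831-1)/2) mod 8831 = 1, so (13/8831) = 1.
(13/8831) = 1, so 8831 splits.

8831 splits in O_K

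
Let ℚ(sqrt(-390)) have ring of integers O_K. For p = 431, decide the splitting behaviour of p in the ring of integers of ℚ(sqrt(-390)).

-390 mod 4 = 2, hence disc K = 4·(-390) = -1560 and O_K = ℤ[√-390].
431 ∤ -1560, so 431 is unramified.
Euler's criterion: (-390)^215 mod 431 = 1. Thus (-390|431) = 1.
(-390/431) = 1, so 431 splits.

split — (431) = 𝔭₁𝔭₂ with 𝔭₁ ≠ 𝔭₂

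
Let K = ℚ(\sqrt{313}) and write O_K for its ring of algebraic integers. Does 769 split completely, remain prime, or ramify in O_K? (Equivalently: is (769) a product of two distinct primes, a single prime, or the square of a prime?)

splits completely

313 mod 4 = 1, hence disc K = 313 and O_K = ℤ[(1+√313)/2].
769 ∤ 313, so 769 is unramified.
Euler's criterion: 313^384 mod 769 = 1. Thus (313|769) = 1.
Legendre symbol 1 ⇒ 769 is split.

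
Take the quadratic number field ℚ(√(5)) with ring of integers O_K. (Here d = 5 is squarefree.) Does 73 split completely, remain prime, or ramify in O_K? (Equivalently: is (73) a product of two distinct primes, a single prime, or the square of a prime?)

d = 5 ≡ 1 (mod 4), so O_K = ℤ[(1+√5)/2] and disc(K) = d = 5.
disc(K) = 5 is not divisible by 73; 73 is unramified.
(5/73) = 5^36 mod 73 = 72, giving Legendre symbol -1.
Legendre symbol -1 ⇒ 73 is inert.

p is inert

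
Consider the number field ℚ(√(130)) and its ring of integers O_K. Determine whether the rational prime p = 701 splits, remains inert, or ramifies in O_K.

remains prime (inert)

Since 130 ≢ 1 mod 4, the ring of integers is ℤ[√130] with discriminant 4·130 = 520.
Since gcd(701, 520) = 1 the prime 701 does not ramify.
(130/701) = 130^350 mod 701 = 700, giving Legendre symbol -1.
Legendre symbol -1 ⇒ 701 is inert.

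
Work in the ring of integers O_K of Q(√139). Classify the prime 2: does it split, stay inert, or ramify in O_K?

ramified

139 mod 4 = 3, hence disc K = 4·139 = 556 and O_K = ℤ[√139].
2 divides disc(K) = 556, so 2 ramifies.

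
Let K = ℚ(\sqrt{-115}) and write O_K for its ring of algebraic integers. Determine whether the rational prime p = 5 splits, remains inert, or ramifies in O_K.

d = -115 ≡ 1 (mod 4), so O_K = ℤ[(1+√-115)/2] and disc(K) = d = -115.
Ramification test: 5 | -115. The prime 5 ramifies in K.

ramifies in O_K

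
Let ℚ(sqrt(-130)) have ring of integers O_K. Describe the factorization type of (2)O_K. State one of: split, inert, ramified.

2 is ramified

-130 mod 4 = 2, hence disc K = 4·(-130) = -520 and O_K = ℤ[√-130].
2 divides disc(K) = -520, so 2 ramifies.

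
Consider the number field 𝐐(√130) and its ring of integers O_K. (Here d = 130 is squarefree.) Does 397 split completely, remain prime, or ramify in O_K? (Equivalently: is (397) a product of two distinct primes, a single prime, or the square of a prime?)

inert

d = 130 ≡ 2 (mod 4), so O_K = ℤ[√130] and disc(K) = 4d = 520.
disc(K) = 520 is not divisible by 397; 397 is unramified.
Legendre symbol by Euler's criterion: (130/397) ≡ 130^198 ≡ 396 (mod 397), i.e. (130/397) = -1.
(130/397) = -1, so 397 is inert.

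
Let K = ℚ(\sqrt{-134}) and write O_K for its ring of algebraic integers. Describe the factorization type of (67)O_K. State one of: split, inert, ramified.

ramifies in O_K

-134 mod 4 = 2, hence disc K = 4·(-134) = -536 and O_K = ℤ[√-134].
disc(K) = -536 = 67·(-8), so p = 67 is ramified.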